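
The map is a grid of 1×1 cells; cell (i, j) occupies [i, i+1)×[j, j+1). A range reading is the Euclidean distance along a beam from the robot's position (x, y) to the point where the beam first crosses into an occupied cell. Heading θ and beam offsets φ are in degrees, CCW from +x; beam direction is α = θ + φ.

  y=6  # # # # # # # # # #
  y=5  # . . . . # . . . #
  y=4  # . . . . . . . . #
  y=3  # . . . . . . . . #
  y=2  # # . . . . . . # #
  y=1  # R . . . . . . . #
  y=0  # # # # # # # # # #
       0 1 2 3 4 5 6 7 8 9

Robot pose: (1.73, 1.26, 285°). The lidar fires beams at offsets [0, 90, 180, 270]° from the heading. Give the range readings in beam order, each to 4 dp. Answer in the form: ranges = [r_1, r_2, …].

beam 1: φ=0°, α=285°
  dir = (cos 285°, sin 285°) = (0.2588, -0.9659); from cell (1,1)
  next x-line at t=1.0432, next y-line at t=0.2692; Δt_x=3.8637, Δt_y=1.0353
    y: enter (1,0) at t=0.2692 ← occupied
  → r_1 = 0.2692
beam 2: φ=90°, α=15°
  dir = (cos 15°, sin 15°) = (0.9659, 0.2588); from cell (1,1)
  next x-line at t=0.2795, next y-line at t=2.8591; Δt_x=1.0353, Δt_y=3.8637
    x: enter (2,1) at t=0.2795
    x: enter (3,1) at t=1.3148
    x: enter (4,1) at t=2.3501
    y: enter (4,2) at t=2.8591
    x: enter (5,2) at t=3.3854
    x: enter (6,2) at t=4.4206
    x: enter (7,2) at t=5.4559
    x: enter (8,2) at t=6.4912 ← occupied
  → r_2 = 6.4912
beam 3: φ=180°, α=105°
  dir = (cos 105°, sin 105°) = (-0.2588, 0.9659); from cell (1,1)
  next x-line at t=2.8205, next y-line at t=0.7661; Δt_x=3.8637, Δt_y=1.0353
    y: enter (1,2) at t=0.7661 ← occupied
  → r_3 = 0.7661
beam 4: φ=270°, α=195°
  dir = (cos 195°, sin 195°) = (-0.9659, -0.2588); from cell (1,1)
  next x-line at t=0.7558, next y-line at t=1.0046; Δt_x=1.0353, Δt_y=3.8637
    x: enter (0,1) at t=0.7558 ← occupied
  → r_4 = 0.7558

ranges = [0.2692, 6.4912, 0.7661, 0.7558]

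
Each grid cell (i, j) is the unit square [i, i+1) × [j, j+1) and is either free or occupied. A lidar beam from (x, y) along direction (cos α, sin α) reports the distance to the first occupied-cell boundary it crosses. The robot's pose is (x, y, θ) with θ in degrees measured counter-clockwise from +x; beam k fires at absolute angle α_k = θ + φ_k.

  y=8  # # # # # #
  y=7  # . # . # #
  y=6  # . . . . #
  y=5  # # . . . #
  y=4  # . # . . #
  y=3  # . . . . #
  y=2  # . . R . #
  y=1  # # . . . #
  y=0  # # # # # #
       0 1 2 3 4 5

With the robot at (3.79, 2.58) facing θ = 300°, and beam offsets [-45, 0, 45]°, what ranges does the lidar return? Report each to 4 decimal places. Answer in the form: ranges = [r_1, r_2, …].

ranges = [1.6357, 1.8244, 1.2527]

beam 1: φ=-45°, α=255°
  dir = (cos 255°, sin 255°) = (-0.2588, -0.9659); from cell (3,2)
  next x-line at t=3.0523, next y-line at t=0.6005; Δt_x=3.8637, Δt_y=1.0353
    y: enter (3,1) at t=0.6005
    y: enter (3,0) at t=1.6357 ← occupied
  → r_1 = 1.6357
beam 2: φ=0°, α=300°
  dir = (cos 300°, sin 300°) = (0.5000, -0.8660); from cell (3,2)
  next x-line at t=0.4200, next y-line at t=0.6697; Δt_x=2.0000, Δt_y=1.1547
    x: enter (4,2) at t=0.4200
    y: enter (4,1) at t=0.6697
    y: enter (4,0) at t=1.8244 ← occupied
  → r_2 = 1.8244
beam 3: φ=45°, α=345°
  dir = (cos 345°, sin 345°) = (0.9659, -0.2588); from cell (3,2)
  next x-line at t=0.2174, next y-line at t=2.2409; Δt_x=1.0353, Δt_y=3.8637
    x: enter (4,2) at t=0.2174
    x: enter (5,2) at t=1.2527 ← occupied
  → r_3 = 1.2527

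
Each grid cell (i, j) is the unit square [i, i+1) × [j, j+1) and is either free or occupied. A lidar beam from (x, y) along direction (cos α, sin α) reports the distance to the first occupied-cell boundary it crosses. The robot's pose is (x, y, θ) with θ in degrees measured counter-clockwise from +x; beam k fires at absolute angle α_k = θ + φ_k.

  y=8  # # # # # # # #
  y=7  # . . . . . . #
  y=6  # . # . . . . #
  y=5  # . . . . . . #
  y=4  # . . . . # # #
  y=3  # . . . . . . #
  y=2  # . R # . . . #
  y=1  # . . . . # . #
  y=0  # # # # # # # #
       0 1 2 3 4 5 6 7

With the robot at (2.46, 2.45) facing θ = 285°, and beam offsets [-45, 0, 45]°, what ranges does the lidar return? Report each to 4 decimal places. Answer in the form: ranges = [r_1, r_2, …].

beam 1: φ=-45°, α=240°
  cosα=-0.5000 sinα=-0.8660 | (2,2) | tMaxX 0.9200 tMaxY 0.5196 | tΔX 2.0000 tΔY 1.1547
    t=0.5196 [y] (2,1)
    t=0.9200 [x] (1,1)
    t=1.6743 [y] (1,0) — stop
  → r_1 = 1.6743
beam 2: φ=0°, α=285°
  cosα=0.2588 sinα=-0.9659 | (2,2) | tMaxX 2.0864 tMaxY 0.4659 | tΔX 3.8637 tΔY 1.0353
    t=0.4659 [y] (2,1)
    t=1.5012 [y] (2,0) — stop
  → r_2 = 1.5012
beam 3: φ=45°, α=330°
  cosα=0.8660 sinα=-0.5000 | (2,2) | tMaxX 0.6235 tMaxY 0.9000 | tΔX 1.1547 tΔY 2.0000
    t=0.6235 [x] (3,2) — stop
  → r_3 = 0.6235

ranges = [1.6743, 1.5012, 0.6235]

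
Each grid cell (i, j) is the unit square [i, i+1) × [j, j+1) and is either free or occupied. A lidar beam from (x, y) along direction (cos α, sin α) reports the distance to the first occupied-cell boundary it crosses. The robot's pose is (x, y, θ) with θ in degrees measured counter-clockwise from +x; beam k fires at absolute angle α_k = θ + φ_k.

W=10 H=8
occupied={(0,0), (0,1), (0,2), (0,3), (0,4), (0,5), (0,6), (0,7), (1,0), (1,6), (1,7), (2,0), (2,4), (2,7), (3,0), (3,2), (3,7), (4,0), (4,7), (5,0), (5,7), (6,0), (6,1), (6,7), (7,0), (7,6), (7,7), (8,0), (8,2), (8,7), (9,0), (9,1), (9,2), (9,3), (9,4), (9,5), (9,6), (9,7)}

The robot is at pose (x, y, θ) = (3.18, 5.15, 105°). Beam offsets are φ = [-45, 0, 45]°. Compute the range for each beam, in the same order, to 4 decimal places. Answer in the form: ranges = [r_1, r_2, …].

beam 1: φ=-45°, α=60°
  cosα=0.5000 sinα=0.8660 | (3,5) | tMaxX 1.6400 tMaxY 0.9815 | tΔX 2.0000 tΔY 1.1547
    t=0.9815 [y] (3,6)
    t=1.6400 [x] (4,6)
    t=2.1362 [y] (4,7) — stop
  → r_1 = 2.1362
beam 2: φ=0°, α=105°
  cosα=-0.2588 sinα=0.9659 | (3,5) | tMaxX 0.6955 tMaxY 0.8800 | tΔX 3.8637 tΔY 1.0353
    t=0.6955 [x] (2,5)
    t=0.8800 [y] (2,6)
    t=1.9153 [y] (2,7) — stop
  → r_2 = 1.9153
beam 3: φ=45°, α=150°
  cosα=-0.8660 sinα=0.5000 | (3,5) | tMaxX 0.2078 tMaxY 1.7000 | tΔX 1.1547 tΔY 2.0000
    t=0.2078 [x] (2,5)
    t=1.3625 [x] (1,5)
    t=1.7000 [y] (1,6) — stop
  → r_3 = 1.7000

ranges = [2.1362, 1.9153, 1.7000]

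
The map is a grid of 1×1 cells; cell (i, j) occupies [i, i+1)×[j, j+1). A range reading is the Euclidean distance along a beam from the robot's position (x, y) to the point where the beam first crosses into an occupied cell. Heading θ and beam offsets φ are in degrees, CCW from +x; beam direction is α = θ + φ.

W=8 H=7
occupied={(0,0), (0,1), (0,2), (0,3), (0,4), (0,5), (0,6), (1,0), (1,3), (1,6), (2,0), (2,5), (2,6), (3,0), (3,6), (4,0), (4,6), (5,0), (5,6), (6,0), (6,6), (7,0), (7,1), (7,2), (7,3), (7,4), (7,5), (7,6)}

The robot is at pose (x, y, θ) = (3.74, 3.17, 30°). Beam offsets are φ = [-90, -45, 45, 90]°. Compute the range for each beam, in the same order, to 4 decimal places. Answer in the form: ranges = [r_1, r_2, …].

ranges = [2.5057, 3.3750, 2.9298, 2.1131]

beam 1: φ=-90°, α=300°
  direction (0.5000, -0.8660); cell (3,3); t to first gridline: x 0.5200, y 0.1963 (then +2.0000 / +1.1547)
    (3,2) via y @ 0.1963
    (4,2) via x @ 0.5200
    (4,1) via y @ 1.3510
    (4,0) via y @ 2.5057  # hit
  → r_1 = 2.5057
beam 2: φ=-45°, α=345°
  direction (0.9659, -0.2588); cell (3,3); t to first gridline: x 0.2692, y 0.6568 (then +1.0353 / +3.8637)
    (4,3) via x @ 0.2692
    (4,2) via y @ 0.6568
    (5,2) via x @ 1.3044
    (6,2) via x @ 2.3397
    (7,2) via x @ 3.3750  # hit
  → r_2 = 3.3750
beam 3: φ=45°, α=75°
  direction (0.2588, 0.9659); cell (3,3); t to first gridline: x 1.0046, y 0.8593 (then +3.8637 / +1.0353)
    (3,4) via y @ 0.8593
    (4,4) via x @ 1.0046
    (4,5) via y @ 1.8946
    (4,6) via y @ 2.9298  # hit
  → r_3 = 2.9298
beam 4: φ=90°, α=120°
  direction (-0.5000, 0.8660); cell (3,3); t to first gridline: x 1.4800, y 0.9584 (then +2.0000 / +1.1547)
    (3,4) via y @ 0.9584
    (2,4) via x @ 1.4800
    (2,5) via y @ 2.1131  # hit
  → r_4 = 2.1131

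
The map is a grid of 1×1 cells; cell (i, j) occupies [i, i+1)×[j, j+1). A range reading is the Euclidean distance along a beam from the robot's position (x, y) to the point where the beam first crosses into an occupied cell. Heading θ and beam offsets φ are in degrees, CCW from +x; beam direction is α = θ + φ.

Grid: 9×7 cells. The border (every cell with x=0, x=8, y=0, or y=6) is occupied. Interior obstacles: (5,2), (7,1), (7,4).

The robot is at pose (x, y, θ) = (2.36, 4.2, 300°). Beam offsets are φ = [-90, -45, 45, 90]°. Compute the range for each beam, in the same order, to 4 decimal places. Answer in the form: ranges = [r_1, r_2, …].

ranges = [1.5704, 3.3129, 5.8390, 3.6000]

beam 1: φ=-90°, α=210°
  direction (-0.8660, -0.5000); cell (2,4); t to first gridline: x 0.4157, y 0.4000 (then +1.1547 / +2.0000)
    (2,3) via y @ 0.4000
    (1,3) via x @ 0.4157
    (0,3) via x @ 1.5704  # hit
  → r_1 = 1.5704
beam 2: φ=-45°, α=255°
  direction (-0.2588, -0.9659); cell (2,4); t to first gridline: x 1.3909, y 0.2071 (then +3.8637 / +1.0353)
    (2,3) via y @ 0.2071
    (2,2) via y @ 1.2423
    (1,2) via x @ 1.3909
    (1,1) via y @ 2.2776
    (1,0) via y @ 3.3129  # hit
  → r_2 = 3.3129
beam 3: φ=45°, α=345°
  direction (0.9659, -0.2588); cell (2,4); t to first gridline: x 0.6626, y 0.7727 (then +1.0353 / +3.8637)
    (3,4) via x @ 0.6626
    (3,3) via y @ 0.7727
    (4,3) via x @ 1.6979
    (5,3) via x @ 2.7331
    (6,3) via x @ 3.7684
    (6,2) via y @ 4.6364
    (7,2) via x @ 4.8037
    (8,2) via x @ 5.8390  # hit
  → r_3 = 5.8390
beam 4: φ=90°, α=30°
  direction (0.8660, 0.5000); cell (2,4); t to first gridline: x 0.7390, y 1.6000 (then +1.1547 / +2.0000)
    (3,4) via x @ 0.7390
    (3,5) via y @ 1.6000
    (4,5) via x @ 1.8937
    (5,5) via x @ 3.0484
    (5,6) via y @ 3.6000  # hit
  → r_4 = 3.6000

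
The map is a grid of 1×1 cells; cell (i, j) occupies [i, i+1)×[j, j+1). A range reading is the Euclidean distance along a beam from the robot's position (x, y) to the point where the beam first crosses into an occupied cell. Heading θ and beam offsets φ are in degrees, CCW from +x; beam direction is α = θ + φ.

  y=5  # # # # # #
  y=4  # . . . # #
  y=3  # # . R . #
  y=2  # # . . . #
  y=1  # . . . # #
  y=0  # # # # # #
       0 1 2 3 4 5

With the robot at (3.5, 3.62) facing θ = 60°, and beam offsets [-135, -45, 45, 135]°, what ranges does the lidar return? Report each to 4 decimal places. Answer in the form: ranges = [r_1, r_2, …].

ranges = [1.9319, 1.4682, 1.4287, 1.5529]

beam 1: φ=-135°, α=285°
  direction (0.2588, -0.9659); cell (3,3); t to first gridline: x 1.9319, y 0.6419 (then +3.8637 / +1.0353)
    (3,2) via y @ 0.6419
    (3,1) via y @ 1.6771
    (4,1) via x @ 1.9319  # hit
  → r_1 = 1.9319
beam 2: φ=-45°, α=15°
  direction (0.9659, 0.2588); cell (3,3); t to first gridline: x 0.5176, y 1.4682 (then +1.0353 / +3.8637)
    (4,3) via x @ 0.5176
    (4,4) via y @ 1.4682  # hit
  → r_2 = 1.4682
beam 3: φ=45°, α=105°
  direction (-0.2588, 0.9659); cell (3,3); t to first gridline: x 1.9319, y 0.3934 (then +3.8637 / +1.0353)
    (3,4) via y @ 0.3934
    (3,5) via y @ 1.4287  # hit
  → r_3 = 1.4287
beam 4: φ=135°, α=195°
  direction (-0.9659, -0.2588); cell (3,3); t to first gridline: x 0.5176, y 2.3955 (then +1.0353 / +3.8637)
    (2,3) via x @ 0.5176
    (1,3) via x @ 1.5529  # hit
  → r_4 = 1.5529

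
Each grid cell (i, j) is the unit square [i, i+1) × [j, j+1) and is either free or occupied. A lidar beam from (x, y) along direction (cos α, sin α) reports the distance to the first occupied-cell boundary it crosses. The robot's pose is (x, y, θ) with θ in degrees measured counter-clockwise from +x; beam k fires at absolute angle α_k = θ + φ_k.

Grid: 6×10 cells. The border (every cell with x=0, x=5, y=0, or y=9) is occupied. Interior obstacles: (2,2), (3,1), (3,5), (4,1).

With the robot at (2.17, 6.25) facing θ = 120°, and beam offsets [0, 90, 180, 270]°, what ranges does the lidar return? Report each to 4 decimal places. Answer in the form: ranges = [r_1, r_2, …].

ranges = [2.3400, 1.3510, 4.9075, 3.2678]

beam 1: φ=0°, α=120°
  cosα=-0.5000 sinα=0.8660 | (2,6) | tMaxX 0.3400 tMaxY 0.8660 | tΔX 2.0000 tΔY 1.1547
    t=0.3400 [x] (1,6)
    t=0.8660 [y] (1,7)
    t=2.0207 [y] (1,8)
    t=2.3400 [x] (0,8) — stop
  → r_1 = 2.3400
beam 2: φ=90°, α=210°
  cosα=-0.8660 sinα=-0.5000 | (2,6) | tMaxX 0.1963 tMaxY 0.5000 | tΔX 1.1547 tΔY 2.0000
    t=0.1963 [x] (1,6)
    t=0.5000 [y] (1,5)
    t=1.3510 [x] (0,5) — stop
  → r_2 = 1.3510
beam 3: φ=180°, α=300°
  cosα=0.5000 sinα=-0.8660 | (2,6) | tMaxX 1.6600 tMaxY 0.2887 | tΔX 2.0000 tΔY 1.1547
    t=0.2887 [y] (2,5)
    t=1.4434 [y] (2,4)
    t=1.6600 [x] (3,4)
    t=2.5981 [y] (3,3)
    t=3.6600 [x] (4,3)
    t=3.7528 [y] (4,2)
    t=4.9075 [y] (4,1) — stop
  → r_3 = 4.9075
beam 4: φ=270°, α=30°
  cosα=0.8660 sinα=0.5000 | (2,6) | tMaxX 0.9584 tMaxY 1.5000 | tΔX 1.1547 tΔY 2.0000
    t=0.9584 [x] (3,6)
    t=1.5000 [y] (3,7)
    t=2.1131 [x] (4,7)
    t=3.2678 [x] (5,7) — stop
  → r_4 = 3.2678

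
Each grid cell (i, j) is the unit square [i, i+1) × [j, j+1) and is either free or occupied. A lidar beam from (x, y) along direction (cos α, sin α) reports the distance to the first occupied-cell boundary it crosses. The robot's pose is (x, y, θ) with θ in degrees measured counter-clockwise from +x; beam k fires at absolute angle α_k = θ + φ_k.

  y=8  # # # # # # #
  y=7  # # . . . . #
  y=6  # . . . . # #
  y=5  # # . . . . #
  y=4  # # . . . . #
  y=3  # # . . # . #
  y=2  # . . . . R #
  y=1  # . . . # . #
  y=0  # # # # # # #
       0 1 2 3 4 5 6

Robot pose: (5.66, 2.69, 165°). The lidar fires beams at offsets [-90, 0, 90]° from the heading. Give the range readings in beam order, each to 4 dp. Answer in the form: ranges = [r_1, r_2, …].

ranges = [1.3137, 1.1977, 1.7496]

beam 1: φ=-90°, α=75°
  d=(0.2588,0.9659)  start (5,2)  tX=1.3137 tY=0.3209  stride 1/|dx|=3.8637 1/|dy|=1.0353
    cross y-line → (5,3), t=0.3209
    cross x-line → (6,3), t=1.3137 (wall)
  → r_1 = 1.3137
beam 2: φ=0°, α=165°
  d=(-0.9659,0.2588)  start (5,2)  tX=0.6833 tY=1.1977  stride 1/|dx|=1.0353 1/|dy|=3.8637
    cross x-line → (4,2), t=0.6833
    cross y-line → (4,3), t=1.1977 (wall)
  → r_2 = 1.1977
beam 3: φ=90°, α=255°
  d=(-0.2588,-0.9659)  start (5,2)  tX=2.5500 tY=0.7143  stride 1/|dx|=3.8637 1/|dy|=1.0353
    cross y-line → (5,1), t=0.7143
    cross y-line → (5,0), t=1.7496 (wall)
  → r_3 = 1.7496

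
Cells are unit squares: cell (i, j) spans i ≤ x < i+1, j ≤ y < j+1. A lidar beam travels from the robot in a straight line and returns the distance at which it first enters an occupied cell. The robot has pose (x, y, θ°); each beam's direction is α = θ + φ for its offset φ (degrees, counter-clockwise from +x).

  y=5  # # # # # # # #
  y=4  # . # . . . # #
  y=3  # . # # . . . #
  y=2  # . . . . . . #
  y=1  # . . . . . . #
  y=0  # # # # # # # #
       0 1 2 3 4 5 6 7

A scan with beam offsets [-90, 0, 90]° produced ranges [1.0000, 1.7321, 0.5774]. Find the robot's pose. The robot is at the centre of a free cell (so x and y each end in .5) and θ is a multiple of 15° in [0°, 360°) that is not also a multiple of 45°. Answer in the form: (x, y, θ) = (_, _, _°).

(x, y, θ) = (1.5, 1.5, 60°)

The pose lattice has 20·16 = 320 candidates. Test each by forward raycasting.
  (4.5, 4.5, 105°): beam 1 = 1.5529 ≠ 1.0000 ✗
  (6.5, 3.5, 285°): beam 1 = 5.6940 ≠ 1.0000 ✗
  (4.5, 1.5, 255°): beam 1 = 3.6235 ≠ 1.0000 ✗
  (1.5, 3.5, 75°): beam 1 = 0.5176 ≠ 1.0000 ✗
  …
  (1.5, 1.5, 60°): r_1=1.0000, r_2=1.7321, r_3=0.5774 — all match ✓
No second candidate reproduces the full scan.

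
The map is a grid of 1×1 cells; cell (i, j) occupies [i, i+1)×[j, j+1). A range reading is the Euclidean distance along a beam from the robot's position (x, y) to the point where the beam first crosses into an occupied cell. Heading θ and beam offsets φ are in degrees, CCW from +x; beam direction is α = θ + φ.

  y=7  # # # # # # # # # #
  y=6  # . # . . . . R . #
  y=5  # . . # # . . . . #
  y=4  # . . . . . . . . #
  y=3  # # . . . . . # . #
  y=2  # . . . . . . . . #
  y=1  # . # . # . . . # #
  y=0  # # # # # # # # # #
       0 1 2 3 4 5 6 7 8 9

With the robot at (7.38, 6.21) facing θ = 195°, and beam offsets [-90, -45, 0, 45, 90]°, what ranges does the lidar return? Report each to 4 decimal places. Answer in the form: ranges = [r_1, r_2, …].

ranges = [0.8179, 1.5800, 2.4640, 4.8613, 2.2880]

beam 1: φ=-90°, α=105°
  direction (-0.2588, 0.9659); cell (7,6); t to first gridline: x 1.4682, y 0.8179 (then +3.8637 / +1.0353)
    (7,7) via y @ 0.8179  # hit
  → r_1 = 0.8179
beam 2: φ=-45°, α=150°
  direction (-0.8660, 0.5000); cell (7,6); t to first gridline: x 0.4388, y 1.5800 (then +1.1547 / +2.0000)
    (6,6) via x @ 0.4388
    (6,7) via y @ 1.5800  # hit
  → r_2 = 1.5800
beam 3: φ=0°, α=195°
  direction (-0.9659, -0.2588); cell (7,6); t to first gridline: x 0.3934, y 0.8114 (then +1.0353 / +3.8637)
    (6,6) via x @ 0.3934
    (6,5) via y @ 0.8114
    (5,5) via x @ 1.4287
    (4,5) via x @ 2.4640  # hit
  → r_3 = 2.4640
beam 4: φ=45°, α=240°
  direction (-0.5000, -0.8660); cell (7,6); t to first gridline: x 0.7600, y 0.2425 (then +2.0000 / +1.1547)
    (7,5) via y @ 0.2425
    (6,5) via x @ 0.7600
    (6,4) via y @ 1.3972
    (6,3) via y @ 2.5519
    (5,3) via x @ 2.7600
    (5,2) via y @ 3.7066
    (4,2) via x @ 4.7600
    (4,1) via y @ 4.8613  # hit
  → r_4 = 4.8613
beam 5: φ=90°, α=285°
  direction (0.2588, -0.9659); cell (7,6); t to first gridline: x 2.3955, y 0.2174 (then +3.8637 / +1.0353)
    (7,5) via y @ 0.2174
    (7,4) via y @ 1.2527
    (7,3) via y @ 2.2880  # hit
  → r_5 = 2.2880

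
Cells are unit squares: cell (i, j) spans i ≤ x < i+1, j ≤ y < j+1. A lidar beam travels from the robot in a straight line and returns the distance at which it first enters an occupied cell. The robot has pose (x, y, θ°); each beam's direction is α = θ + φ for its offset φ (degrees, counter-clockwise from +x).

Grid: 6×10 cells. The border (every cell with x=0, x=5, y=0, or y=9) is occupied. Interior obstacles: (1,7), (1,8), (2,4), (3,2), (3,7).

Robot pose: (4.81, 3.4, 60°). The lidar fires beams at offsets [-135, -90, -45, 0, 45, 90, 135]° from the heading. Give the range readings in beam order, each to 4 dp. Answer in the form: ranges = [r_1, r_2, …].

beam 1: φ=-135°, α=285°
  direction (0.2588, -0.9659); cell (4,3); t to first gridline: x 0.7341, y 0.4141 (then +3.8637 / +1.0353)
    (4,2) via y @ 0.4141
    (5,2) via x @ 0.7341  # hit
  → r_1 = 0.7341
beam 2: φ=-90°, α=330°
  direction (0.8660, -0.5000); cell (4,3); t to first gridline: x 0.2194, y 0.8000 (then +1.1547 / +2.0000)
    (5,3) via x @ 0.2194  # hit
  → r_2 = 0.2194
beam 3: φ=-45°, α=15°
  direction (0.9659, 0.2588); cell (4,3); t to first gridline: x 0.1967, y 2.3182 (then +1.0353 / +3.8637)
    (5,3) via x @ 0.1967  # hit
  → r_3 = 0.1967
beam 4: φ=0°, α=60°
  direction (0.5000, 0.8660); cell (4,3); t to first gridline: x 0.3800, y 0.6928 (then +2.0000 / +1.1547)
    (5,3) via x @ 0.3800  # hit
  → r_4 = 0.3800
beam 5: φ=45°, α=105°
  direction (-0.2588, 0.9659); cell (4,3); t to first gridline: x 3.1296, y 0.6212 (then +3.8637 / +1.0353)
    (4,4) via y @ 0.6212
    (4,5) via y @ 1.6564
    (4,6) via y @ 2.6917
    (3,6) via x @ 3.1296
    (3,7) via y @ 3.7270  # hit
  → r_5 = 3.7270
beam 6: φ=90°, α=150°
  direction (-0.8660, 0.5000); cell (4,3); t to first gridline: x 0.9353, y 1.2000 (then +1.1547 / +2.0000)
    (3,3) via x @ 0.9353
    (3,4) via y @ 1.2000
    (2,4) via x @ 2.0900  # hit
  → r_6 = 2.0900
beam 7: φ=135°, α=195°
  direction (-0.9659, -0.2588); cell (4,3); t to first gridline: x 0.8386, y 1.5455 (then +1.0353 / +3.8637)
    (3,3) via x @ 0.8386
    (3,2) via y @ 1.5455  # hit
  → r_7 = 1.5455

ranges = [0.7341, 0.2194, 0.1967, 0.3800, 3.7270, 2.0900, 1.5455]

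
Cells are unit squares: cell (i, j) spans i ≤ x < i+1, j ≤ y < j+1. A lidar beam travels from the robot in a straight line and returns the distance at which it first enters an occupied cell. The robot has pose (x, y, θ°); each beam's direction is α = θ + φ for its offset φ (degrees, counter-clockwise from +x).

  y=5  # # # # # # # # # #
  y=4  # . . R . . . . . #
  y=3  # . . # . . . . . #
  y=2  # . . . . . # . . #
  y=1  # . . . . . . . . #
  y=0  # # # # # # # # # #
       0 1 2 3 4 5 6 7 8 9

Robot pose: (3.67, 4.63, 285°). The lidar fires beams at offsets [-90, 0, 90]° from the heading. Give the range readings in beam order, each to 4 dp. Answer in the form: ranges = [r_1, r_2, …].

beam 1: φ=-90°, α=195°
  dir = (cos 195°, sin 195°) = (-0.9659, -0.2588); from cell (3,4)
  next x-line at t=0.6936, next y-line at t=2.4341; Δt_x=1.0353, Δt_y=3.8637
    x: enter (2,4) at t=0.6936
    x: enter (1,4) at t=1.7289
    y: enter (1,3) at t=2.4341
    x: enter (0,3) at t=2.7642 ← occupied
  → r_1 = 2.7642
beam 2: φ=0°, α=285°
  dir = (cos 285°, sin 285°) = (0.2588, -0.9659); from cell (3,4)
  next x-line at t=1.2750, next y-line at t=0.6522; Δt_x=3.8637, Δt_y=1.0353
    y: enter (3,3) at t=0.6522 ← occupied
  → r_2 = 0.6522
beam 3: φ=90°, α=15°
  dir = (cos 15°, sin 15°) = (0.9659, 0.2588); from cell (3,4)
  next x-line at t=0.3416, next y-line at t=1.4296; Δt_x=1.0353, Δt_y=3.8637
    x: enter (4,4) at t=0.3416
    x: enter (5,4) at t=1.3769
    y: enter (5,5) at t=1.4296 ← occupied
  → r_3 = 1.4296

ranges = [2.7642, 0.6522, 1.4296]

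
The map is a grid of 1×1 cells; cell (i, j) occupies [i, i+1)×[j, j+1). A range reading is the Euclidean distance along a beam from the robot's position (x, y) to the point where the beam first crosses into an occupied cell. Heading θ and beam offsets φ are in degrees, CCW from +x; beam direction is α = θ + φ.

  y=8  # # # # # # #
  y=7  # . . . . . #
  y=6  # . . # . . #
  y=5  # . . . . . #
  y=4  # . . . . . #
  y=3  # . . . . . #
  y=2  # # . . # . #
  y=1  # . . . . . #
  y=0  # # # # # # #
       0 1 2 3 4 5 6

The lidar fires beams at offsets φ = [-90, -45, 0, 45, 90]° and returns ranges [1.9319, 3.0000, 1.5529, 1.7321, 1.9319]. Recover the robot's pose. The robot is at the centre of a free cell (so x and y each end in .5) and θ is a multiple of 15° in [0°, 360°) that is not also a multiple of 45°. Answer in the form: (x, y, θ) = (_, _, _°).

(x, y, θ) = (2.5, 4.5, 165°)

Candidates: 32 free-cell centres × 16 headings = 512 poses. Raycast each; keep the one whose scan matches to 4 dp.
  (4.5, 4.5, 165°): beam 1 = 3.6235 ≠ 1.9319 ✗
  (5.5, 3.5, 345°): beam 1 = 2.5882 ≠ 1.9319 ✗
  (3.5, 4.5, 330°): beam 1 = 4.0415 ≠ 1.9319 ✗
  (4.5, 6.5, 330°): beam 1 = 5.0000 ≠ 1.9319 ✗
  …
  (2.5, 4.5, 165°): r_1=1.9319, r_2=3.0000, r_3=1.5529, r_4=1.7321, r_5=1.9319 — all match ✓
Only this pose fits every beam.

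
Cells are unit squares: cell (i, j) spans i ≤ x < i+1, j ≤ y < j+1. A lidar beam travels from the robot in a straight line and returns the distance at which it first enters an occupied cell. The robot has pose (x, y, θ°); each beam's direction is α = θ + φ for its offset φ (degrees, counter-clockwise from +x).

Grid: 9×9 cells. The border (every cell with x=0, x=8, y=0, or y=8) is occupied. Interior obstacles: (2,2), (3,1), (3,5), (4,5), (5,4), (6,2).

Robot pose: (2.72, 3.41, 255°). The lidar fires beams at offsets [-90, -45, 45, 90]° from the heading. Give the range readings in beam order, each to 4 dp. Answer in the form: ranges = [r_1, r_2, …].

beam 1: φ=-90°, α=165°
  cosα=-0.9659 sinα=0.2588 | (2,3) | tMaxX 0.7454 tMaxY 2.2796 | tΔX 1.0353 tΔY 3.8637
    t=0.7454 [x] (1,3)
    t=1.7807 [x] (0,3) — stop
  → r_1 = 1.7807
beam 2: φ=-45°, α=210°
  cosα=-0.8660 sinα=-0.5000 | (2,3) | tMaxX 0.8314 tMaxY 0.8200 | tΔX 1.1547 tΔY 2.0000
    t=0.8200 [y] (2,2) — stop
  → r_2 = 0.8200
beam 3: φ=45°, α=300°
  cosα=0.5000 sinα=-0.8660 | (2,3) | tMaxX 0.5600 tMaxY 0.4734 | tΔX 2.0000 tΔY 1.1547
    t=0.4734 [y] (2,2) — stop
  → r_3 = 0.4734
beam 4: φ=90°, α=345°
  cosα=0.9659 sinα=-0.2588 | (2,3) | tMaxX 0.2899 tMaxY 1.5841 | tΔX 1.0353 tΔY 3.8637
    t=0.2899 [x] (3,3)
    t=1.3252 [x] (4,3)
    t=1.5841 [y] (4,2)
    t=2.3604 [x] (5,2)
    t=3.3957 [x] (6,2) — stop
  → r_4 = 3.3957

ranges = [1.7807, 0.8200, 0.4734, 3.3957]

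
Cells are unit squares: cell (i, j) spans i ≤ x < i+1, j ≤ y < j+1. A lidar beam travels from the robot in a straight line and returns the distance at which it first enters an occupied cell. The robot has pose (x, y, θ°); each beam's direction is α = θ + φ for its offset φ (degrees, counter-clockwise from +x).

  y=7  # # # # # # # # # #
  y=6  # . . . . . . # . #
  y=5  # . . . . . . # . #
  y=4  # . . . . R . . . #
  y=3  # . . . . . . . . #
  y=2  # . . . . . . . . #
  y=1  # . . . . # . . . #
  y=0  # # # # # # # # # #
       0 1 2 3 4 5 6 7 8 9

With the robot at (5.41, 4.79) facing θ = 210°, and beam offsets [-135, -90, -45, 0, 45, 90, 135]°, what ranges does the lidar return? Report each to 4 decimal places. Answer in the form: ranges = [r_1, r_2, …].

beam 1: φ=-135°, α=75°
  cosα=0.2588 sinα=0.9659 | (5,4) | tMaxX 2.2796 tMaxY 0.2174 | tΔX 3.8637 tΔY 1.0353
    t=0.2174 [y] (5,5)
    t=1.2527 [y] (5,6)
    t=2.2796 [x] (6,6)
    t=2.2880 [y] (6,7) — stop
  → r_1 = 2.2880
beam 2: φ=-90°, α=120°
  cosα=-0.5000 sinα=0.8660 | (5,4) | tMaxX 0.8200 tMaxY 0.2425 | tΔX 2.0000 tΔY 1.1547
    t=0.2425 [y] (5,5)
    t=0.8200 [x] (4,5)
    t=1.3972 [y] (4,6)
    t=2.5519 [y] (4,7) — stop
  → r_2 = 2.5519
beam 3: φ=-45°, α=165°
  cosα=-0.9659 sinα=0.2588 | (5,4) | tMaxX 0.4245 tMaxY 0.8114 | tΔX 1.0353 tΔY 3.8637
    t=0.4245 [x] (4,4)
    t=0.8114 [y] (4,5)
    t=1.4597 [x] (3,5)
    t=2.4950 [x] (2,5)
    t=3.5303 [x] (1,5)
    t=4.5656 [x] (0,5) — stop
  → r_3 = 4.5656
beam 4: φ=0°, α=210°
  cosα=-0.8660 sinα=-0.5000 | (5,4) | tMaxX 0.4734 tMaxY 1.5800 | tΔX 1.1547 tΔY 2.0000
    t=0.4734 [x] (4,4)
    t=1.5800 [y] (4,3)
    t=1.6281 [x] (3,3)
    t=2.7828 [x] (2,3)
    t=3.5800 [y] (2,2)
    t=3.9375 [x] (1,2)
    t=5.0922 [x] (0,2) — stop
  → r_4 = 5.0922
beam 5: φ=45°, α=255°
  cosα=-0.2588 sinα=-0.9659 | (5,4) | tMaxX 1.5841 tMaxY 0.8179 | tΔX 3.8637 tΔY 1.0353
    t=0.8179 [y] (5,3)
    t=1.5841 [x] (4,3)
    t=1.8531 [y] (4,2)
    t=2.8884 [y] (4,1)
    t=3.9237 [y] (4,0) — stop
  → r_5 = 3.9237
beam 6: φ=90°, α=300°
  cosα=0.5000 sinα=-0.8660 | (5,4) | tMaxX 1.1800 tMaxY 0.9122 | tΔX 2.0000 tΔY 1.1547
    t=0.9122 [y] (5,3)
    t=1.1800 [x] (6,3)
    t=2.0669 [y] (6,2)
    t=3.1800 [x] (7,2)
    t=3.2216 [y] (7,1)
    t=4.3763 [y] (7,0) — stop
  → r_6 = 4.3763
beam 7: φ=135°, α=345°
  cosα=0.9659 sinα=-0.2588 | (5,4) | tMaxX 0.6108 tMaxY 3.0523 | tΔX 1.0353 tΔY 3.8637
    t=0.6108 [x] (6,4)
    t=1.6461 [x] (7,4)
    t=2.6814 [x] (8,4)
    t=3.0523 [y] (8,3)
    t=3.7166 [x] (9,3) — stop
  → r_7 = 3.7166

ranges = [2.2880, 2.5519, 4.5656, 5.0922, 3.9237, 4.3763, 3.7166]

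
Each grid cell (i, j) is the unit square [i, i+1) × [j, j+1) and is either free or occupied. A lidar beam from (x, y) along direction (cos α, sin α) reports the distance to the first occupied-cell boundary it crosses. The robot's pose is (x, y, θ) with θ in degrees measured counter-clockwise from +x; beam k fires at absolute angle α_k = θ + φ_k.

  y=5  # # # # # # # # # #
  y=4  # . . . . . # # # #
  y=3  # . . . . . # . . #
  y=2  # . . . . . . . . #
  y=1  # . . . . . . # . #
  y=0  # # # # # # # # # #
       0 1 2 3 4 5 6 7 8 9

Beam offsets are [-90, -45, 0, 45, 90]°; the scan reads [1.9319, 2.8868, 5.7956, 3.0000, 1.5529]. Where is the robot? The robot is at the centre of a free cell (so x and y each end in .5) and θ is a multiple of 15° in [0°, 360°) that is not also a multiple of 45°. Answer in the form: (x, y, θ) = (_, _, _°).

Candidates: 27 free-cell centres × 16 headings = 432 poses. Raycast each; keep the one whose scan matches to 4 dp.
  (3.5, 4.5, 240°): beam 1 = 1.0000 ≠ 1.9319 ✗
  (2.5, 4.5, 300°): beam 1 = 1.7321 ≠ 1.9319 ✗
  (4.5, 3.5, 195°): beam 1 = 1.5529 ≠ 1.9319 ✗
  …
  (1.5, 3.5, 345°): r_1=1.9319, r_2=2.8868, r_3=5.7956, r_4=3.0000, r_5=1.5529 — all match ✓
Only this pose fits every beam.

(x, y, θ) = (1.5, 3.5, 345°)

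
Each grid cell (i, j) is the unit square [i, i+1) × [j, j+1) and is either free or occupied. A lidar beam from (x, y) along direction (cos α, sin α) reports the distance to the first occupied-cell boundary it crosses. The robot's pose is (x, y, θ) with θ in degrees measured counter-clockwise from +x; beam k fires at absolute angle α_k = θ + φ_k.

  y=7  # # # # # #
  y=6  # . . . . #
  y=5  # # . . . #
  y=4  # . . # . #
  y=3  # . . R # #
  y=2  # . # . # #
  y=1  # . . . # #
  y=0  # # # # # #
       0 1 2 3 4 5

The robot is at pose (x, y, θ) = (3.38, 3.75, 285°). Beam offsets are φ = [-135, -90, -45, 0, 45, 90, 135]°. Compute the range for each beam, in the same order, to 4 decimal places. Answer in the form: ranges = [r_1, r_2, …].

ranges = [2.5000, 2.4640, 0.8660, 2.3955, 0.7159, 0.6419, 0.2887]

beam 1: φ=-135°, α=150°
  d=(-0.8660,0.5000)  start (3,3)  tX=0.4388 tY=0.5000  stride 1/|dx|=1.1547 1/|dy|=2.0000
    cross x-line → (2,3), t=0.4388
    cross y-line → (2,4), t=0.5000
    cross x-line → (1,4), t=1.5935
    cross y-line → (1,5), t=2.5000 (wall)
  → r_1 = 2.5000
beam 2: φ=-90°, α=195°
  d=(-0.9659,-0.2588)  start (3,3)  tX=0.3934 tY=2.8978  stride 1/|dx|=1.0353 1/|dy|=3.8637
    cross x-line → (2,3), t=0.3934
    cross x-line → (1,3), t=1.4287
    cross x-line → (0,3), t=2.4640 (wall)
  → r_2 = 2.4640
beam 3: φ=-45°, α=240°
  d=(-0.5000,-0.8660)  start (3,3)  tX=0.7600 tY=0.8660  stride 1/|dx|=2.0000 1/|dy|=1.1547
    cross x-line → (2,3), t=0.7600
    cross y-line → (2,2), t=0.8660 (wall)
  → r_3 = 0.8660
beam 4: φ=0°, α=285°
  d=(0.2588,-0.9659)  start (3,3)  tX=2.3955 tY=0.7765  stride 1/|dx|=3.8637 1/|dy|=1.0353
    cross y-line → (3,2), t=0.7765
    cross y-line → (3,1), t=1.8117
    cross x-line → (4,1), t=2.3955 (wall)
  → r_4 = 2.3955
beam 5: φ=45°, α=330°
  d=(0.8660,-0.5000)  start (3,3)  tX=0.7159 tY=1.5000  stride 1/|dx|=1.1547 1/|dy|=2.0000
    cross x-line → (4,3), t=0.7159 (wall)
  → r_5 = 0.7159
beam 6: φ=90°, α=15°
  d=(0.9659,0.2588)  start (3,3)  tX=0.6419 tY=0.9659  stride 1/|dx|=1.0353 1/|dy|=3.8637
    cross x-line → (4,3), t=0.6419 (wall)
  → r_6 = 0.6419
beam 7: φ=135°, α=60°
  d=(0.5000,0.8660)  start (3,3)  tX=1.2400 tY=0.2887  stride 1/|dx|=2.0000 1/|dy|=1.1547
    cross y-line → (3,4), t=0.2887 (wall)
  → r_7 = 0.2887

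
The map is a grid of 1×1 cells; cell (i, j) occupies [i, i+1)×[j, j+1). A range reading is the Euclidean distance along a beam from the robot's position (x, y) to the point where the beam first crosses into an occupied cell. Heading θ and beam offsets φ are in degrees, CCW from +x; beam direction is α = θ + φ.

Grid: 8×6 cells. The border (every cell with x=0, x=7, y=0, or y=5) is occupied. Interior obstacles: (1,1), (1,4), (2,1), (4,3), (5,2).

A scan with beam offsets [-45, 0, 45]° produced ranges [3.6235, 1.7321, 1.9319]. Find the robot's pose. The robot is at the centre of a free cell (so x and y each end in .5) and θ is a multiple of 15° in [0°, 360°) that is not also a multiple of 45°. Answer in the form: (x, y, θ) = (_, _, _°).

(x, y, θ) = (2.5, 4.5, 330°)

Candidates: 19 free-cell centres × 16 headings = 304 poses. Raycast each; keep the one whose scan matches to 4 dp.
  (6.5, 3.5, 75°): beam 1 = 0.5774 ≠ 3.6235 ✗
  (2.5, 2.5, 150°): beam 1 = 1.9319 ≠ 3.6235 ✗
  (5.5, 1.5, 75°): beam 1 = 1.7321 ≠ 3.6235 ✗
  …
  (2.5, 4.5, 330°): r_1=3.6235, r_2=1.7321, r_3=1.9319 — all match ✓
Only this pose fits every beam.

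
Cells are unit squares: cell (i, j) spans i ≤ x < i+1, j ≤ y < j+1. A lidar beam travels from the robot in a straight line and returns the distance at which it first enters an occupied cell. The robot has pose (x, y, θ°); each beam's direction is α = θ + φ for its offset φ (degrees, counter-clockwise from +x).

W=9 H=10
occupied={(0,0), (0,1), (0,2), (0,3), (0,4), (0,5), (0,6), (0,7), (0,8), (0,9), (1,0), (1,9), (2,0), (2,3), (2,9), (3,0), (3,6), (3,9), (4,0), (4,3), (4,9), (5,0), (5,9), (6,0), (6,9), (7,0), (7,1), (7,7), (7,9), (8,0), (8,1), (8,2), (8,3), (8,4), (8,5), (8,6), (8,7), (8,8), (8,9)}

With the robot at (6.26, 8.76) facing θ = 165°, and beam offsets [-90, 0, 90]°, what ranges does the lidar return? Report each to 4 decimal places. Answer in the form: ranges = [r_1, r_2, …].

ranges = [0.2485, 0.9273, 4.9279]

beam 1: φ=-90°, α=75°
  dir = (cos 75°, sin 75°) = (0.2588, 0.9659); from cell (6,8)
  next x-line at t=2.8591, next y-line at t=0.2485; Δt_x=3.8637, Δt_y=1.0353
    y: enter (6,9) at t=0.2485 ← occupied
  → r_1 = 0.2485
beam 2: φ=0°, α=165°
  dir = (cos 165°, sin 165°) = (-0.9659, 0.2588); from cell (6,8)
  next x-line at t=0.2692, next y-line at t=0.9273; Δt_x=1.0353, Δt_y=3.8637
    x: enter (5,8) at t=0.2692
    y: enter (5,9) at t=0.9273 ← occupied
  → r_2 = 0.9273
beam 3: φ=90°, α=255°
  dir = (cos 255°, sin 255°) = (-0.2588, -0.9659); from cell (6,8)
  next x-line at t=1.0046, next y-line at t=0.7868; Δt_x=3.8637, Δt_y=1.0353
    y: enter (6,7) at t=0.7868
    x: enter (5,7) at t=1.0046
    y: enter (5,6) at t=1.8221
    y: enter (5,5) at t=2.8574
    y: enter (5,4) at t=3.8926
    x: enter (4,4) at t=4.8683
    y: enter (4,3) at t=4.9279 ← occupied
  → r_3 = 4.9279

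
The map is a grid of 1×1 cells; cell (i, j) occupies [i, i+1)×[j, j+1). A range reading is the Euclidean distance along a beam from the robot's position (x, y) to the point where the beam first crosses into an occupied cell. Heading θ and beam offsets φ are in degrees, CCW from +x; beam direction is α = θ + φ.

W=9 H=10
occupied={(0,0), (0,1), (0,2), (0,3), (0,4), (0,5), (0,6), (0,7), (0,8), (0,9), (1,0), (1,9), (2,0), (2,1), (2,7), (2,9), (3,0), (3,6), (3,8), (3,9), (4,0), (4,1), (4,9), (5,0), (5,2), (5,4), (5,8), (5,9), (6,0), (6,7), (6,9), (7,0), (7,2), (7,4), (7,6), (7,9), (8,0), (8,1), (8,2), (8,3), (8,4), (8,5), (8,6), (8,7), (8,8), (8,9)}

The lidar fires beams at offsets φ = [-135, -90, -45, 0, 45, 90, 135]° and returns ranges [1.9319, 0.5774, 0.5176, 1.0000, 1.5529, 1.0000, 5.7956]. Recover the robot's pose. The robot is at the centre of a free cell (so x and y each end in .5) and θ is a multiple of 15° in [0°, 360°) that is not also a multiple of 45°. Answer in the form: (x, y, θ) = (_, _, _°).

(x, y, θ) = (1.5, 2.5, 240°)

Candidates: 44 free-cell centres × 16 headings = 704 poses. Raycast each; keep the one whose scan matches to 4 dp.
  (7.5, 3.5, 195°): beam 1 = 0.5774 ≠ 1.9319 ✗
  (1.5, 7.5, 330°): beam 1 = 0.5176 ≠ 1.9319 ✗
  (6.5, 3.5, 105°): beam 1 = 1.0000 ≠ 1.9319 ✗
  (3.5, 5.5, 165°): beam 1 = 3.0000 ≠ 1.9319 ✗
  …
  (1.5, 2.5, 240°): r_1=1.9319, r_2=0.5774, r_3=0.5176, r_4=1.0000, r_5=1.5529, r_6=1.0000, r_7=5.7956 — all match ✓
Unique over the lattice → pose = (1.5, 2.5, 240°).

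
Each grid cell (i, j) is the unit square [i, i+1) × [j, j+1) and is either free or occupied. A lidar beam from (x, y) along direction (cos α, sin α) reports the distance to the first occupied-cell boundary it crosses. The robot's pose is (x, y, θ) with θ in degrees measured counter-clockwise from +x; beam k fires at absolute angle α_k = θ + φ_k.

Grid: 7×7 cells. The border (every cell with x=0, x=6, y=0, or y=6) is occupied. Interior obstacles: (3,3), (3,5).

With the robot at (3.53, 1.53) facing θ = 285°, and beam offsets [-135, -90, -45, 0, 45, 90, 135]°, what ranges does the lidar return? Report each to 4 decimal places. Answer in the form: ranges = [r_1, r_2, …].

beam 1: φ=-135°, α=150°
  dir = (cos 150°, sin 150°) = (-0.8660, 0.5000); from cell (3,1)
  next x-line at t=0.6120, next y-line at t=0.9400; Δt_x=1.1547, Δt_y=2.0000
    x: enter (2,1) at t=0.6120
    y: enter (2,2) at t=0.9400
    x: enter (1,2) at t=1.7667
    x: enter (0,2) at t=2.9214 ← occupied
  → r_1 = 2.9214
beam 2: φ=-90°, α=195°
  dir = (cos 195°, sin 195°) = (-0.9659, -0.2588); from cell (3,1)
  next x-line at t=0.5487, next y-line at t=2.0478; Δt_x=1.0353, Δt_y=3.8637
    x: enter (2,1) at t=0.5487
    x: enter (1,1) at t=1.5840
    y: enter (1,0) at t=2.0478 ← occupied
  → r_2 = 2.0478
beam 3: φ=-45°, α=240°
  dir = (cos 240°, sin 240°) = (-0.5000, -0.8660); from cell (3,1)
  next x-line at t=1.0600, next y-line at t=0.6120; Δt_x=2.0000, Δt_y=1.1547
    y: enter (3,0) at t=0.6120 ← occupied
  → r_3 = 0.6120
beam 4: φ=0°, α=285°
  dir = (cos 285°, sin 285°) = (0.2588, -0.9659); from cell (3,1)
  next x-line at t=1.8159, next y-line at t=0.5487; Δt_x=3.8637, Δt_y=1.0353
    y: enter (3,0) at t=0.5487 ← occupied
  → r_4 = 0.5487
beam 5: φ=45°, α=330°
  dir = (cos 330°, sin 330°) = (0.8660, -0.5000); from cell (3,1)
  next x-line at t=0.5427, next y-line at t=1.0600; Δt_x=1.1547, Δt_y=2.0000
    x: enter (4,1) at t=0.5427
    y: enter (4,0) at t=1.0600 ← occupied
  → r_5 = 1.0600
beam 6: φ=90°, α=15°
  dir = (cos 15°, sin 15°) = (0.9659, 0.2588); from cell (3,1)
  next x-line at t=0.4866, next y-line at t=1.8159; Δt_x=1.0353, Δt_y=3.8637
    x: enter (4,1) at t=0.4866
    x: enter (5,1) at t=1.5219
    y: enter (5,2) at t=1.8159
    x: enter (6,2) at t=2.5571 ← occupied
  → r_6 = 2.5571
beam 7: φ=135°, α=60°
  dir = (cos 60°, sin 60°) = (0.5000, 0.8660); from cell (3,1)
  next x-line at t=0.9400, next y-line at t=0.5427; Δt_x=2.0000, Δt_y=1.1547
    y: enter (3,2) at t=0.5427
    x: enter (4,2) at t=0.9400
    y: enter (4,3) at t=1.6974
    y: enter (4,4) at t=2.8521
    x: enter (5,4) at t=2.9400
    y: enter (5,5) at t=4.0068
    x: enter (6,5) at t=4.9400 ← occupied
  → r_7 = 4.9400

ranges = [2.9214, 2.0478, 0.6120, 0.5487, 1.0600, 2.5571, 4.9400]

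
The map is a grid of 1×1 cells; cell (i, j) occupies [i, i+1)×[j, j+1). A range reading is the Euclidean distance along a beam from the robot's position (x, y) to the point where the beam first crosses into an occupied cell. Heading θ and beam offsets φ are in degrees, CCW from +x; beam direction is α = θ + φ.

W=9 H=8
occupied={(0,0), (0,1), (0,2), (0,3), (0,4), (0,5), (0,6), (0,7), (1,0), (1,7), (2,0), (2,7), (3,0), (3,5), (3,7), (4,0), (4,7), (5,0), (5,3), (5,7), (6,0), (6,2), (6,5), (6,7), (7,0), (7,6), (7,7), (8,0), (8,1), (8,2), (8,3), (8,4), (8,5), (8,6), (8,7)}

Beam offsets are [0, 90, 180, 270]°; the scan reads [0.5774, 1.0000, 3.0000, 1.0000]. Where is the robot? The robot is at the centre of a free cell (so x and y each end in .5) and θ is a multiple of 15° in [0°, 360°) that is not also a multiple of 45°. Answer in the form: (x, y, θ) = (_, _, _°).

(x, y, θ) = (2.5, 6.5, 60°)

Candidates: 37 free-cell centres × 16 headings = 592 poses. Raycast each; keep the one whose scan matches to 4 dp.
  (4.5, 3.5, 300°): beam 1 = 2.8868 ≠ 0.5774 ✗
  (3.5, 4.5, 15°): beam 1 = 2.5882 ≠ 0.5774 ✗
  (6.5, 3.5, 345°): beam 1 = 1.5529 ≠ 0.5774 ✗
  …
  (2.5, 6.5, 60°): r_1=0.5774, r_2=1.0000, r_3=3.0000, r_4=1.0000 — all match ✓
Unique over the lattice → pose = (2.5, 6.5, 60°).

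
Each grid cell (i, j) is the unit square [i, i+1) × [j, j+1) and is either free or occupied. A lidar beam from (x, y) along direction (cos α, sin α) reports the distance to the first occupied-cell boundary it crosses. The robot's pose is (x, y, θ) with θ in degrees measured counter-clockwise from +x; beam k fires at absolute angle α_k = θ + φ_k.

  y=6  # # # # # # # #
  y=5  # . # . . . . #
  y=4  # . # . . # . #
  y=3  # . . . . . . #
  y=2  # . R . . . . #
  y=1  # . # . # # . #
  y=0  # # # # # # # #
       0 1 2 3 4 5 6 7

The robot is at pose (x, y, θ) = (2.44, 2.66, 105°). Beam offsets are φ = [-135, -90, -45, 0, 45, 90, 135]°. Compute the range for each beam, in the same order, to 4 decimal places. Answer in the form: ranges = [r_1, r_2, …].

ranges = [1.8013, 4.7209, 3.8567, 1.3873, 1.6628, 1.4908, 0.7621]

beam 1: φ=-135°, α=330°
  dir = (cos 330°, sin 330°) = (0.8660, -0.5000); from cell (2,2)
  next x-line at t=0.6466, next y-line at t=1.3200; Δt_x=1.1547, Δt_y=2.0000
    x: enter (3,2) at t=0.6466
    y: enter (3,1) at t=1.3200
    x: enter (4,1) at t=1.8013 ← occupied
  → r_1 = 1.8013
beam 2: φ=-90°, α=15°
  dir = (cos 15°, sin 15°) = (0.9659, 0.2588); from cell (2,2)
  next x-line at t=0.5798, next y-line at t=1.3137; Δt_x=1.0353, Δt_y=3.8637
    x: enter (3,2) at t=0.5798
    y: enter (3,3) at t=1.3137
    x: enter (4,3) at t=1.6150
    x: enter (5,3) at t=2.6503
    x: enter (6,3) at t=3.6856
    x: enter (7,3) at t=4.7209 ← occupied
  → r_2 = 4.7209
beam 3: φ=-45°, α=60°
  dir = (cos 60°, sin 60°) = (0.5000, 0.8660); from cell (2,2)
  next x-line at t=1.1200, next y-line at t=0.3926; Δt_x=2.0000, Δt_y=1.1547
    y: enter (2,3) at t=0.3926
    x: enter (3,3) at t=1.1200
    y: enter (3,4) at t=1.5473
    y: enter (3,5) at t=2.7020
    x: enter (4,5) at t=3.1200
    y: enter (4,6) at t=3.8567 ← occupied
  → r_3 = 3.8567
beam 4: φ=0°, α=105°
  dir = (cos 105°, sin 105°) = (-0.2588, 0.9659); from cell (2,2)
  next x-line at t=1.7000, next y-line at t=0.3520; Δt_x=3.8637, Δt_y=1.0353
    y: enter (2,3) at t=0.3520
    y: enter (2,4) at t=1.3873 ← occupied
  → r_4 = 1.3873
beam 5: φ=45°, α=150°
  dir = (cos 150°, sin 150°) = (-0.8660, 0.5000); from cell (2,2)
  next x-line at t=0.5081, next y-line at t=0.6800; Δt_x=1.1547, Δt_y=2.0000
    x: enter (1,2) at t=0.5081
    y: enter (1,3) at t=0.6800
    x: enter (0,3) at t=1.6628 ← occupied
  → r_5 = 1.6628
beam 6: φ=90°, α=195°
  dir = (cos 195°, sin 195°) = (-0.9659, -0.2588); from cell (2,2)
  next x-line at t=0.4555, next y-line at t=2.5500; Δt_x=1.0353, Δt_y=3.8637
    x: enter (1,2) at t=0.4555
    x: enter (0,2) at t=1.4908 ← occupied
  → r_6 = 1.4908
beam 7: φ=135°, α=240°
  dir = (cos 240°, sin 240°) = (-0.5000, -0.8660); from cell (2,2)
  next x-line at t=0.8800, next y-line at t=0.7621; Δt_x=2.0000, Δt_y=1.1547
    y: enter (2,1) at t=0.7621 ← occupied
  → r_7 = 0.7621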